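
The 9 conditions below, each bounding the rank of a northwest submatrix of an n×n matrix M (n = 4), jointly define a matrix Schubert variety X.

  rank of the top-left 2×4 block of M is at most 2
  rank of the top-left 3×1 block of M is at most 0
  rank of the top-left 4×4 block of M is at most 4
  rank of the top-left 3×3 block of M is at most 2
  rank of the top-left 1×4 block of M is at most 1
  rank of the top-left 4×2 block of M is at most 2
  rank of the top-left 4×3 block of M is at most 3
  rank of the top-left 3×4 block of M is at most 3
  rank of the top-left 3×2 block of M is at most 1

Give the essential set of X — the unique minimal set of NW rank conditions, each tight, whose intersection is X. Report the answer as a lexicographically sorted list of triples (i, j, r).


The tightest implied rank at each (i,j), from the 9 conditions:

  0  1  1  1
  0  1  2  2
  0  1  2  3
  1  2  3  4

so w = (2, 3, 4, 1).

1 SE-corner of the 3-cell Rothe diagram gives Ess(w):

[(3, 1, 0)]


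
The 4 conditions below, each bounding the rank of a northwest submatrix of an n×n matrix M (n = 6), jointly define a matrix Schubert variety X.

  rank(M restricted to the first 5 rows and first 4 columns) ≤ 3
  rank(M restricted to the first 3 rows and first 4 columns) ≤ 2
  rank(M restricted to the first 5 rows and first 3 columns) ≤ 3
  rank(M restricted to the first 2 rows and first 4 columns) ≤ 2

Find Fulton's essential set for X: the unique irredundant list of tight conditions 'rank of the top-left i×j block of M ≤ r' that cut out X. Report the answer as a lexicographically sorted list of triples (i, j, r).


Propagating the 4 rank bounds to every northwest block:

  1 | 1 | 1 | 1 | 1 | 1
  1 | 2 | 2 | 2 | 2 | 2
  1 | 2 | 2 | 2 | 3 | 3
  1 | 2 | 3 | 3 | 4 | 4
  1 | 2 | 3 | 3 | 4 | 5
  1 | 2 | 3 | 4 | 5 | 6

second differences of R give the permutation w = (1, 2, 5, 3, 6, 4).

|D(w)|=3, |Ess(w)|=2:

[(3, 4, 2), (5, 4, 3)]


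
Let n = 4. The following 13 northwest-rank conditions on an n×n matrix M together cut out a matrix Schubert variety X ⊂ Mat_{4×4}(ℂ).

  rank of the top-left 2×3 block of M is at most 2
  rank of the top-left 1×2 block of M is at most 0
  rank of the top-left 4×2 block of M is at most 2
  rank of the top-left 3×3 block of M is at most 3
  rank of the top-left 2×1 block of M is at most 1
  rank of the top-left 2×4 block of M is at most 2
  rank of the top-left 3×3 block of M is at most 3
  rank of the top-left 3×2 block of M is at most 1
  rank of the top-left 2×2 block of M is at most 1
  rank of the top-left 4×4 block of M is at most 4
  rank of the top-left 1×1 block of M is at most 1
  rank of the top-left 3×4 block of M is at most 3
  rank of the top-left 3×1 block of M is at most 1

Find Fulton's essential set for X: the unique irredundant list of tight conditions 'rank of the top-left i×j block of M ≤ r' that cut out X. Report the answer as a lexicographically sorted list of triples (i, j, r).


Rank table r_w(4×4) implied by the 13 constraints:

  row 1: 0 | 0 | 1 | 1
  row 2: 1 | 1 | 2 | 2
  row 3: 1 | 1 | 2 | 3
  row 4: 1 | 2 | 3 | 4

second differences of R give the permutation w = (3, 1, 4, 2).

Fulton essential set (2 of the 3 Rothe cells):

[(1, 2, 0), (3, 2, 1)]


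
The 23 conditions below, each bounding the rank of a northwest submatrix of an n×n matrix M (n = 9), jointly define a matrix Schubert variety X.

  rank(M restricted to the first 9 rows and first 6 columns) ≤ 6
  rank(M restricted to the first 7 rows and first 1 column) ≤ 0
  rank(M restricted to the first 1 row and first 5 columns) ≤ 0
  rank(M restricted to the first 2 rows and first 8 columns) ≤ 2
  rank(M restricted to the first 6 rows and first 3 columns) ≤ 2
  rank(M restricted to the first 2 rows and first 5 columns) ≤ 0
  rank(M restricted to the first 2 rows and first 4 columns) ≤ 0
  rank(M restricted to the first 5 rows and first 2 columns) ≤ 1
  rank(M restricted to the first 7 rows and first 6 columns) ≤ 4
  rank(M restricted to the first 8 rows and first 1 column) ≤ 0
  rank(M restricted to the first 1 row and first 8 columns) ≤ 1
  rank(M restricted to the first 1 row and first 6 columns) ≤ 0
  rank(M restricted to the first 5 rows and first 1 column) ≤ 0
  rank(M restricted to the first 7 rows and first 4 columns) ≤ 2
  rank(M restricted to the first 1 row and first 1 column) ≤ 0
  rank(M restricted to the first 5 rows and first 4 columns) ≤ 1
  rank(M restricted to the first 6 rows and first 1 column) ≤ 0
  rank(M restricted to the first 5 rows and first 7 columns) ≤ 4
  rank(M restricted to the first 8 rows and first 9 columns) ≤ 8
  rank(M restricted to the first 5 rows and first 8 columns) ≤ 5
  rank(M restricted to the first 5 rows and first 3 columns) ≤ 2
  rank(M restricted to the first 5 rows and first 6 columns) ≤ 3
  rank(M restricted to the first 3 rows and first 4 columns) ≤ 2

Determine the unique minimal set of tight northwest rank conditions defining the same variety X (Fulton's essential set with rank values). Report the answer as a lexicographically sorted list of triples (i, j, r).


Rank table r_w(9×9) implied by the 23 constraints:

  row 1: 0  0  0  0  0  0  1  1  1
  row 2: 0  0  0  0  0  1  2  2  2
  row 3: 0  1  1  1  1  2  3  3  3
  row 4: 0  1  1  1  2  3  4  4  4
  row 5: 0  1  1  1  2  3  4  5  5
  row 6: 0  1  2  2  3  4  5  6  6
  row 7: 0  1  2  2  3  4  5  6  7
  row 8: 0  1  2  3  4  5  6  7  8
  row 9: 1  2  3  4  5  6  7  8  9

second differences of R give the permutation w = (7, 6, 2, 5, 8, 3, 9, 4, 1).

|D(w)|=22, |Ess(w)|=5:

[(1, 6, 0), (2, 5, 0), (5, 4, 1), (7, 4, 2), (8, 1, 0)]


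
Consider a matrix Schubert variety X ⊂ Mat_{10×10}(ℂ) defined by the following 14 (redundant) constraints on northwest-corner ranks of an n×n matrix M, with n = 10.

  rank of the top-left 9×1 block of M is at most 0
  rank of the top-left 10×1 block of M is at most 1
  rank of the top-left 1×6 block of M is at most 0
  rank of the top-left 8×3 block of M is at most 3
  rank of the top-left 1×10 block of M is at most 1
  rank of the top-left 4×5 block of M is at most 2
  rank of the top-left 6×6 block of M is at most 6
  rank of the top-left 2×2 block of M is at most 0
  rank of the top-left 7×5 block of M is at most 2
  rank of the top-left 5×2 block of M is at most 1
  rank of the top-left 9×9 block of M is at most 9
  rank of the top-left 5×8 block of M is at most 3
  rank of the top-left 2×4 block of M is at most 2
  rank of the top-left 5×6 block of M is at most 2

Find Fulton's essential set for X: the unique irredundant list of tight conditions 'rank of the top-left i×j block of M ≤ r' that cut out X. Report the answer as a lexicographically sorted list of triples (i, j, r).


Propagating the 14 rank bounds to every northwest block:

  R[1]: 0 0 0 0 0 0 1 1 1 1
  R[2]: 0 0 1 1 1 1 2 2 2 2
  R[3]: 0 1 2 2 2 2 3 3 3 3
  R[4]: 0 1 2 2 2 2 3 3 4 4
  R[5]: 0 1 2 2 2 2 3 3 4 5
  R[6]: 0 1 2 2 2 3 4 4 5 6
  R[7]: 0 1 2 2 2 3 4 5 6 7
  R[8]: 0 1 2 3 3 4 5 6 7 8
  R[9]: 0 1 2 3 4 5 6 7 8 9
  R[10]: 1 2 3 4 5 6 7 8 9 10

second differences of R give the permutation w = (7, 3, 2, 9, 10, 6, 8, 4, 5, 1).

6 SE-corners of the 27-cell Rothe diagram give Ess(w):

[(1, 6, 0), (2, 2, 0), (5, 6, 2), (5, 8, 3), (7, 5, 2), (9, 1, 0)]


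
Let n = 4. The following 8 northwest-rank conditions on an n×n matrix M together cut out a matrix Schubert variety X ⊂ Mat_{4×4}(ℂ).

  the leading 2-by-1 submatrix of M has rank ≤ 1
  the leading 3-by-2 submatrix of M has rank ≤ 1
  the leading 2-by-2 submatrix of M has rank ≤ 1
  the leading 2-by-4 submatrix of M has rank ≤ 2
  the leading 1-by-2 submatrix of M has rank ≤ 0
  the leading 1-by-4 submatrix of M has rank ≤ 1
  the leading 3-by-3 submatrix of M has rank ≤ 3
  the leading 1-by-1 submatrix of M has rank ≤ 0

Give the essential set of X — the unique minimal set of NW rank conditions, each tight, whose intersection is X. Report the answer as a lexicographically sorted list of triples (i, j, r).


Computing R[i][j] = min implied NW-rank bound (n=4, 8 conditions):

  row 1: 0 | 0 | 1 | 1
  row 2: 1 | 1 | 2 | 2
  row 3: 1 | 1 | 2 | 3
  row 4: 1 | 2 | 3 | 4

so w = (3, 1, 4, 2).

ℓ(w)=3; the 2 essential cells (i,j,r):

[(1, 2, 0), (3, 2, 1)]


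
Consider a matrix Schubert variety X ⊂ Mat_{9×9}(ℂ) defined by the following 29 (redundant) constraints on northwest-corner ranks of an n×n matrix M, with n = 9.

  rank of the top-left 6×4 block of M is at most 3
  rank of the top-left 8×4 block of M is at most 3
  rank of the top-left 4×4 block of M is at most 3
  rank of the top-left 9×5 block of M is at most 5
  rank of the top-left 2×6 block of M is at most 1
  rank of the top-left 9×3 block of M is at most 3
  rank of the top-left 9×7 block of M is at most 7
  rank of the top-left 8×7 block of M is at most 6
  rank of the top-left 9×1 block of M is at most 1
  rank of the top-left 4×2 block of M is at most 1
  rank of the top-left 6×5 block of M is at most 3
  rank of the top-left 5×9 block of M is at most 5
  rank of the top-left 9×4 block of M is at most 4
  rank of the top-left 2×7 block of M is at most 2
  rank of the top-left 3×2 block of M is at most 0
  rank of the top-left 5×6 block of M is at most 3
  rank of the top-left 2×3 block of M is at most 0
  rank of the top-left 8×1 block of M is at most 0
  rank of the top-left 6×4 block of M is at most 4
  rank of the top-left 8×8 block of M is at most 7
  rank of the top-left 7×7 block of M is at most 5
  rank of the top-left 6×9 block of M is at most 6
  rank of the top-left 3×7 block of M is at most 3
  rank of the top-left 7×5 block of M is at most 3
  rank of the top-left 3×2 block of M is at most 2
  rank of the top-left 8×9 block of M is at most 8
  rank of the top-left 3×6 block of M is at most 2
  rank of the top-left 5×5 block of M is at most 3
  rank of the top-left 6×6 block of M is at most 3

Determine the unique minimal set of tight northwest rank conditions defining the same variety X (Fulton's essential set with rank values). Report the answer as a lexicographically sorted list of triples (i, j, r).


Recovering R(i,j) via the rank-extension bound from the 29 conditions:

  0 0 0 1 1 1 1 1 1
  0 0 0 1 1 1 2 2 2
  0 0 1 2 2 2 3 3 3
  0 1 2 3 3 3 4 4 4
  0 1 2 3 3 3 4 5 5
  0 1 2 3 3 3 4 5 6
  0 1 2 3 3 4 5 6 7
  0 1 2 3 4 5 6 7 8
  1 2 3 4 5 6 7 8 9

giving w = (4, 7, 3, 2, 8, 9, 6, 5, 1) via Δ²R.

Rothe diagram D(w) (20 cells), 6 SE-corners (essential conditions):

[(2, 3, 0), (2, 6, 1), (3, 2, 0), (6, 6, 3), (7, 5, 3), (8, 1, 0)]


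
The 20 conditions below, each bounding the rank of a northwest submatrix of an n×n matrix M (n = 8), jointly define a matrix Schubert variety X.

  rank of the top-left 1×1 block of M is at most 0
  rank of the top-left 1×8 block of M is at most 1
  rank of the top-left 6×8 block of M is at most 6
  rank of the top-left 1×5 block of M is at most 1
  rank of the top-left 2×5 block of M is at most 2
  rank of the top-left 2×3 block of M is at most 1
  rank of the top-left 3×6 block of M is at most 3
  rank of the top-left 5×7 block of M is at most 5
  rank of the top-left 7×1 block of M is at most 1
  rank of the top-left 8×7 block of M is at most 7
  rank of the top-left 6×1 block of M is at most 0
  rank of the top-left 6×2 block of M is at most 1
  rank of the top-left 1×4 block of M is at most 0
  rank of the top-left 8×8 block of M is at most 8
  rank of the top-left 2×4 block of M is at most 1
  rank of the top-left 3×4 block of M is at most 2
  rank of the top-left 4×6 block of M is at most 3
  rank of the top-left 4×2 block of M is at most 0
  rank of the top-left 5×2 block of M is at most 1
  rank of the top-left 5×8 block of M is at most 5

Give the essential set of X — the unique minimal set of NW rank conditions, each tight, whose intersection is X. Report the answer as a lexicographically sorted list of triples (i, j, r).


Propagating the 20 rank bounds to every northwest block:

  row 1: 0  0  0  0  1  1  1  1
  row 2: 0  0  1  1  2  2  2  2
  row 3: 0  0  1  2  3  3  3  3
  row 4: 0  0  1  2  3  3  4  4
  row 5: 0  1  2  3  4  4  5  5
  row 6: 0  1  2  3  4  5  6  6
  row 7: 1  2  3  4  5  6  7  7
  row 8: 1  2  3  4  5  6  7  8

giving w = (5, 3, 4, 7, 2, 6, 1, 8) via Δ²R.

ℓ(w)=13; the 4 essential cells (i,j,r):

[(1, 4, 0), (4, 2, 0), (4, 6, 3), (6, 1, 0)]


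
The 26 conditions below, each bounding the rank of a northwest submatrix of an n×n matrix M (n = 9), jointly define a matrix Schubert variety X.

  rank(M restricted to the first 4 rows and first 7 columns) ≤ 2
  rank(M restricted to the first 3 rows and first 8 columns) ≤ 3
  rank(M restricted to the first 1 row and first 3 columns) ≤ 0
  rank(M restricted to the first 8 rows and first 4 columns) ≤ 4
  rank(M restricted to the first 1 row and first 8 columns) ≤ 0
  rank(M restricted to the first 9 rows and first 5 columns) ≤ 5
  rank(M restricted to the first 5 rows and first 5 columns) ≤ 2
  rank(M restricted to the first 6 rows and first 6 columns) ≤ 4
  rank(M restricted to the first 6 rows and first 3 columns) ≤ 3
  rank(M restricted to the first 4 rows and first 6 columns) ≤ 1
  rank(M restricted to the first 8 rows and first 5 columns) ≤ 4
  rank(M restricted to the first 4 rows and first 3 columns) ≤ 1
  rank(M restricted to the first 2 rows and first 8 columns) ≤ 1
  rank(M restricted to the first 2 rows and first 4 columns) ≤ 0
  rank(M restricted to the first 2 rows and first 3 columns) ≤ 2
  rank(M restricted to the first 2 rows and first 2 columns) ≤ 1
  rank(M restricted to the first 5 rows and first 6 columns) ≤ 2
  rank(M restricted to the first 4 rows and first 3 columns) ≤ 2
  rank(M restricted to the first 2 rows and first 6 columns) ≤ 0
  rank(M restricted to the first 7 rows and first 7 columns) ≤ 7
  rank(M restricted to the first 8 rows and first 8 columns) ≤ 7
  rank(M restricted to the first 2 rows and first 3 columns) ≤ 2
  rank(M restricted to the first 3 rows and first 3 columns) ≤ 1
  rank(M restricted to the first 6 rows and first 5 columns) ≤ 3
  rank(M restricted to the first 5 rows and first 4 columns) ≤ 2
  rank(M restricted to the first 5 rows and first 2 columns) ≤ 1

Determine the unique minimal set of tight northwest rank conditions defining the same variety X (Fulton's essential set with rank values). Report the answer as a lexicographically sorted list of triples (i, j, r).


Computing R[i][j] = min implied NW-rank bound (n=9, 26 conditions):

  i=1: 0  0  0  0  0  0  0  0  1
  i=2: 0  0  0  0  0  0  1  1  2
  i=3: 1  1  1  1  1  1  2  2  3
  i=4: 1  1  1  1  1  1  2  3  4
  i=5: 1  1  2  2  2  2  3  4  5
  i=6: 1  2  3  3  3  3  4  5  6
  i=7: 1  2  3  4  4  4  5  6  7
  i=8: 1  2  3  4  4  5  6  7  8
  i=9: 1  2  3  4  5  6  7  8  9

giving w = (9, 7, 1, 8, 3, 2, 4, 6, 5) via Δ²R.

ℓ(w)=21; the 5 essential cells (i,j,r):

[(1, 8, 0), (2, 6, 0), (4, 6, 1), (5, 2, 1), (8, 5, 4)]


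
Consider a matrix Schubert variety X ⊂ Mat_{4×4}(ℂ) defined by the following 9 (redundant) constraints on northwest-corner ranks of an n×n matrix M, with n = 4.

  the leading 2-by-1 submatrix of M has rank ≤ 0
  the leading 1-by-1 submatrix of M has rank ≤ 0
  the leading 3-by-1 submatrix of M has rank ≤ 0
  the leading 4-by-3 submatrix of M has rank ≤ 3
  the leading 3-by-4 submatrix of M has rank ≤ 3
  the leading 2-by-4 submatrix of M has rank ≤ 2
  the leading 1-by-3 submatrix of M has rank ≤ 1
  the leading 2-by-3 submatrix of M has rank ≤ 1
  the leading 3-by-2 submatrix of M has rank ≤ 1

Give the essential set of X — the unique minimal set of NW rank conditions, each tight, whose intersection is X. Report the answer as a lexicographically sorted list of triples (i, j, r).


Propagating the 9 rank bounds to every northwest block:

  0  1  1  1
  0  1  1  2
  0  1  2  3
  1  2  3  4

giving w = (2, 4, 3, 1) via Δ²R.

Fulton essential set (2 of the 4 Rothe cells):

[(2, 3, 1), (3, 1, 0)]


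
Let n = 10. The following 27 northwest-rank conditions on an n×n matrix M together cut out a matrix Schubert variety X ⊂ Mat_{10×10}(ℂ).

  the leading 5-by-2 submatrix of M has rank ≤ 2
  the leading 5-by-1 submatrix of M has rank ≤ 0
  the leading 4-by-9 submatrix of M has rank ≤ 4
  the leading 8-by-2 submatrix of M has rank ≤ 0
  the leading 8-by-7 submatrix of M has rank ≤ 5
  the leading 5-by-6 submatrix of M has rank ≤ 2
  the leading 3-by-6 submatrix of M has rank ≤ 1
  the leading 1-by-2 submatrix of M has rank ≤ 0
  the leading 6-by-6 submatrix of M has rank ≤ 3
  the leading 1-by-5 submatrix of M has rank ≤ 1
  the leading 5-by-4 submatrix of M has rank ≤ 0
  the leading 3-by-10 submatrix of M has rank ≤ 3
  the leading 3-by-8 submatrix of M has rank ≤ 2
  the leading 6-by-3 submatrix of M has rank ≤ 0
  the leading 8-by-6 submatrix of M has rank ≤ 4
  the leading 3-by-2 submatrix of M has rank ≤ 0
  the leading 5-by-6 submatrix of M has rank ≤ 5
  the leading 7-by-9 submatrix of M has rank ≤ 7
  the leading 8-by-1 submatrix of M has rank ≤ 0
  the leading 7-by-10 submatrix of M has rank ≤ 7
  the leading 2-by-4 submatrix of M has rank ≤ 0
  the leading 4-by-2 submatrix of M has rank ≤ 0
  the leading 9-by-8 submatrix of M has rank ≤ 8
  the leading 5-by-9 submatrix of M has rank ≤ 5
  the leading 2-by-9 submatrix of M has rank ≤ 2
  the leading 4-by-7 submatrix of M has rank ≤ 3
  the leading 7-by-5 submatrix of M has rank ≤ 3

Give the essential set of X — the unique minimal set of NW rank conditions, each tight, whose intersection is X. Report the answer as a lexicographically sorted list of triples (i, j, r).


Reconstructing r_w from the 27 given conditions:

  row 1: 0  0  0  0  1  1  1  1  1  1
  row 2: 0  0  0  0  1  1  2  2  2  2
  row 3: 0  0  0  0  1  1  2  2  3  3
  row 4: 0  0  0  0  1  2  3  3  4  4
  row 5: 0  0  0  0  1  2  3  4  5  5
  row 6: 0  0  0  1  2  3  4  5  6  6
  row 7: 0  0  1  2  3  4  5  6  7  7
  row 8: 0  0  1  2  3  4  5  6  7  8
  row 9: 1  1  2  3  4  5  6  7  8  9
  row 10: 1  2  3  4  5  6  7  8  9  10

second differences of R give the permutation w = (5, 7, 9, 6, 8, 4, 3, 10, 1, 2).

D(w) has 30 cells with 5 SE-corners; essential set:

[(3, 6, 1), (3, 8, 2), (5, 4, 0), (6, 3, 0), (8, 2, 0)]


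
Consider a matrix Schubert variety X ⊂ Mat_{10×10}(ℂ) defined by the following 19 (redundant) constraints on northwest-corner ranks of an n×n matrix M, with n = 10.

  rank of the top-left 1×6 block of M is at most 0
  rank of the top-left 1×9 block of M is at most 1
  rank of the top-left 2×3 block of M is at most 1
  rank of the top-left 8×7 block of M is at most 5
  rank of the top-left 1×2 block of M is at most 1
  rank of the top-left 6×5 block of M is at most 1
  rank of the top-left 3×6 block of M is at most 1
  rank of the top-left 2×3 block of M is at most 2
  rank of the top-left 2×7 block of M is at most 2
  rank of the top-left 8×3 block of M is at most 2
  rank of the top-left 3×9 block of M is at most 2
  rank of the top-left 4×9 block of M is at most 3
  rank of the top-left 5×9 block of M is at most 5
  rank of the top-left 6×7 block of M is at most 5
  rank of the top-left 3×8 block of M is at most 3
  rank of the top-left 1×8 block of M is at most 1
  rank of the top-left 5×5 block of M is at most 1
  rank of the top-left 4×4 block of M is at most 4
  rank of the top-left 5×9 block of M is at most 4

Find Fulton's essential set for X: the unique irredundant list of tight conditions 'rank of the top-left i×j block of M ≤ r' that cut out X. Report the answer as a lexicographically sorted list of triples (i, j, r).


Rank table r_w(10×10) implied by the 19 constraints:

  i=1: 0 | 0 | 0 | 0 | 0 | 0 | 1 | 1 | 1 | 1
  i=2: 1 | 1 | 1 | 1 | 1 | 1 | 2 | 2 | 2 | 2
  i=3: 1 | 1 | 1 | 1 | 1 | 1 | 2 | 2 | 2 | 3
  i=4: 1 | 1 | 1 | 1 | 1 | 2 | 3 | 3 | 3 | 4
  i=5: 1 | 1 | 1 | 1 | 1 | 2 | 3 | 4 | 4 | 5
  i=6: 1 | 1 | 1 | 1 | 1 | 2 | 3 | 4 | 5 | 6
  i=7: 1 | 2 | 2 | 2 | 2 | 3 | 4 | 5 | 6 | 7
  i=8: 1 | 2 | 2 | 3 | 3 | 4 | 5 | 6 | 7 | 8
  i=9: 1 | 2 | 3 | 4 | 4 | 5 | 6 | 7 | 8 | 9
  i=10: 1 | 2 | 3 | 4 | 5 | 6 | 7 | 8 | 9 | 10

so w = (7, 1, 10, 6, 8, 9, 2, 4, 3, 5).

5 SE-corners of the 26-cell Rothe diagram give Ess(w):

[(1, 6, 0), (3, 6, 1), (3, 9, 2), (6, 5, 1), (8, 3, 2)]


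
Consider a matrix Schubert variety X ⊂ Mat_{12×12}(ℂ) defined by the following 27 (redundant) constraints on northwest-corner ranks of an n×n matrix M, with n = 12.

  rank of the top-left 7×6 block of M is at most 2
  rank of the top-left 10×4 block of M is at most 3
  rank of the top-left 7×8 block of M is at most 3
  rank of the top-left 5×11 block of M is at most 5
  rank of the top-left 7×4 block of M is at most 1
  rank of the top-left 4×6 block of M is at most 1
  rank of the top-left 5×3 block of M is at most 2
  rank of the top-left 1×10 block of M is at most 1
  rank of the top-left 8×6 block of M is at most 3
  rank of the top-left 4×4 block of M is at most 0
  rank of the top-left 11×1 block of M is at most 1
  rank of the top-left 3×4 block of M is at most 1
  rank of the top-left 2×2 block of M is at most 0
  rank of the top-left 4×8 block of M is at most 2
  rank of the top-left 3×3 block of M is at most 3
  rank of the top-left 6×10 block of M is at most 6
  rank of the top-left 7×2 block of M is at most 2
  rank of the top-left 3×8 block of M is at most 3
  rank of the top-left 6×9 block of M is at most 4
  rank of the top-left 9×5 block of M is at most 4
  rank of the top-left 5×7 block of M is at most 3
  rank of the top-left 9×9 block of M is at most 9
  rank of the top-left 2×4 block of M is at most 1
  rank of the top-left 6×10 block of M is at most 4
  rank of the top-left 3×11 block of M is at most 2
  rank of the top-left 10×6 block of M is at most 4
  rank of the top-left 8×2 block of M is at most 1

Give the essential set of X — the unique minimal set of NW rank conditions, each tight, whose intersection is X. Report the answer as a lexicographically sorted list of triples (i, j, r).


Reconstructing r_w from the 27 given conditions:

  R[1]: 0 | 0 | 0 | 0 | 1 | 1 | 1 | 1 | 1 | 1 | 1 | 1
  R[2]: 0 | 0 | 0 | 0 | 1 | 1 | 2 | 2 | 2 | 2 | 2 | 2
  R[3]: 0 | 0 | 0 | 0 | 1 | 1 | 2 | 2 | 2 | 2 | 2 | 3
  R[4]: 0 | 0 | 0 | 0 | 1 | 1 | 2 | 2 | 3 | 3 | 3 | 4
  R[5]: 1 | 1 | 1 | 1 | 2 | 2 | 3 | 3 | 4 | 4 | 4 | 5
  R[6]: 1 | 1 | 1 | 1 | 2 | 2 | 3 | 3 | 4 | 4 | 5 | 6
  R[7]: 1 | 1 | 1 | 1 | 2 | 2 | 3 | 3 | 4 | 5 | 6 | 7
  R[8]: 1 | 1 | 2 | 2 | 3 | 3 | 4 | 4 | 5 | 6 | 7 | 8
  R[9]: 1 | 2 | 3 | 3 | 4 | 4 | 5 | 5 | 6 | 7 | 8 | 9
  R[10]: 1 | 2 | 3 | 3 | 4 | 4 | 5 | 6 | 7 | 8 | 9 | 10
  R[11]: 1 | 2 | 3 | 4 | 5 | 5 | 6 | 7 | 8 | 9 | 10 | 11
  R[12]: 1 | 2 | 3 | 4 | 5 | 6 | 7 | 8 | 9 | 10 | 11 | 12

hence w(1..12) = (5, 7, 12, 9, 1, 11, 10, 3, 2, 8, 4, 6).

D(w) has 38 cells with 11 SE-corners; essential set:

[(3, 11, 2), (4, 4, 0), (4, 6, 1), (4, 8, 2), (6, 10, 4), (7, 4, 1), (7, 6, 2), (7, 8, 3), (8, 2, 1), (10, 4, 3), (10, 6, 4)]


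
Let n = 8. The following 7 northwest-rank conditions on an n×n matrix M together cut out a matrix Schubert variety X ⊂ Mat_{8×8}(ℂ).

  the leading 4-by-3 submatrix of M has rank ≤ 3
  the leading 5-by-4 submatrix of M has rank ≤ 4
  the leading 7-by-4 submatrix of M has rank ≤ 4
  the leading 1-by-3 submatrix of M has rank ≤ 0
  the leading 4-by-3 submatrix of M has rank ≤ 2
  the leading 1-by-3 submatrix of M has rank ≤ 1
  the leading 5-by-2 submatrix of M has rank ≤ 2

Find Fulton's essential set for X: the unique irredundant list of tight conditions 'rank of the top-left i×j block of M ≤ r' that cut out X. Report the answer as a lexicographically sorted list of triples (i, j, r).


Recovering R(i,j) via the rank-extension bound from the 7 conditions:

  0, 0, 0, 1, 1, 1, 1, 1
  1, 1, 1, 2, 2, 2, 2, 2
  1, 2, 2, 3, 3, 3, 3, 3
  1, 2, 2, 3, 4, 4, 4, 4
  1, 2, 3, 4, 5, 5, 5, 5
  1, 2, 3, 4, 5, 6, 6, 6
  1, 2, 3, 4, 5, 6, 7, 7
  1, 2, 3, 4, 5, 6, 7, 8

reading off 1-entries of Δ²R: w = (4, 1, 2, 5, 3, 6, 7, 8).

Rothe diagram D(w) (4 cells), 2 SE-corners (essential conditions):

[(1, 3, 0), (4, 3, 2)]


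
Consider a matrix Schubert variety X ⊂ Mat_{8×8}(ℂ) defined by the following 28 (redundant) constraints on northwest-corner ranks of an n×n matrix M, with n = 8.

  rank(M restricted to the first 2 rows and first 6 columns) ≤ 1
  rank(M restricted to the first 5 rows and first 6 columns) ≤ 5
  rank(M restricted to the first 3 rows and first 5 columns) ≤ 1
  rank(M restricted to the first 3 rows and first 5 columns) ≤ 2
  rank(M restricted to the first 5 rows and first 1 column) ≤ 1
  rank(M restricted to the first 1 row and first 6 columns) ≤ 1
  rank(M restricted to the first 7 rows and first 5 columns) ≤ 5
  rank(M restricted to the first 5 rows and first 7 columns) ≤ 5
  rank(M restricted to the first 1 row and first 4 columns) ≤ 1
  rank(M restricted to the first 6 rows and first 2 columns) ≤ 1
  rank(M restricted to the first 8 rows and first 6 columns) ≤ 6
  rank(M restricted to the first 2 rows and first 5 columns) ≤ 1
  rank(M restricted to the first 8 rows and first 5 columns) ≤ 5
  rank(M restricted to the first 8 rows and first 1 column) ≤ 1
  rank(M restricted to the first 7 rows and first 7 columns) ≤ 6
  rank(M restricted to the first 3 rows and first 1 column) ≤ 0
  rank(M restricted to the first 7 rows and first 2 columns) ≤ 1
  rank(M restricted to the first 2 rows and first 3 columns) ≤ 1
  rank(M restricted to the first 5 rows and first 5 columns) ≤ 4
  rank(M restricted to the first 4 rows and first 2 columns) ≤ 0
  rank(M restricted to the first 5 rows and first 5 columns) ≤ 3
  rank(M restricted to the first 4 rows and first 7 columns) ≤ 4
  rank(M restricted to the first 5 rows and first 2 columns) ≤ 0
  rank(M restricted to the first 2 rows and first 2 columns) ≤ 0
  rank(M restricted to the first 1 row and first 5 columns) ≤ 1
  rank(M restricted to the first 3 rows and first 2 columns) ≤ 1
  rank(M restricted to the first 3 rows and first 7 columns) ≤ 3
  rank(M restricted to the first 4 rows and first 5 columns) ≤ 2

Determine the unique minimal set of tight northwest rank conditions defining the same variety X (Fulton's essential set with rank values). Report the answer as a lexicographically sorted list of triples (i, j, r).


Propagating the 28 rank bounds to every northwest block:

  R[1]: 0, 0, 1, 1, 1, 1, 1, 1
  R[2]: 0, 0, 1, 1, 1, 1, 2, 2
  R[3]: 0, 0, 1, 1, 1, 2, 3, 3
  R[4]: 0, 0, 1, 2, 2, 3, 4, 4
  R[5]: 0, 0, 1, 2, 3, 4, 5, 5
  R[6]: 1, 1, 2, 3, 4, 5, 6, 6
  R[7]: 1, 1, 2, 3, 4, 5, 6, 7
  R[8]: 1, 2, 3, 4, 5, 6, 7, 8

hence w(1..8) = (3, 7, 6, 4, 5, 1, 8, 2).

Rothe diagram D(w) (16 cells), 4 SE-corners (essential conditions):

[(2, 6, 1), (3, 5, 1), (5, 2, 0), (7, 2, 1)]


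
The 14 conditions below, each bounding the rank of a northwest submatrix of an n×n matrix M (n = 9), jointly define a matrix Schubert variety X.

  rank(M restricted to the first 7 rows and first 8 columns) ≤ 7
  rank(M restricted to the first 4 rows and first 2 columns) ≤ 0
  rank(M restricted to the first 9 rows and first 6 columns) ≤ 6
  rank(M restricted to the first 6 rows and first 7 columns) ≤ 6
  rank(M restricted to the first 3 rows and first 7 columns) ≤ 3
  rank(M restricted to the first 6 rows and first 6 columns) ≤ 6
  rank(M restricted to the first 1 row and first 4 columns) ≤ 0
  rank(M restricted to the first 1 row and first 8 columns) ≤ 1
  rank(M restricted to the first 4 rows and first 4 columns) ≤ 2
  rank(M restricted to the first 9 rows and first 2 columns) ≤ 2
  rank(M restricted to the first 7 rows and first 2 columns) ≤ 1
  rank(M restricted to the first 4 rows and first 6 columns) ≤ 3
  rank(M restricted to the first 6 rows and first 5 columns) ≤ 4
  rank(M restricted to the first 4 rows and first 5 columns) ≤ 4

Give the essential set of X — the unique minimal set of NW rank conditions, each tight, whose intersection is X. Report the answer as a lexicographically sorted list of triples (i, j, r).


Reconstructing r_w from the 14 given conditions:

  i=1: 0 0 0 0 1 1 1 1 1
  i=2: 0 0 1 1 2 2 2 2 2
  i=3: 0 0 1 2 3 3 3 3 3
  i=4: 0 0 1 2 3 3 4 4 4
  i=5: 1 1 2 3 4 4 5 5 5
  i=6: 1 1 2 3 4 5 6 6 6
  i=7: 1 1 2 3 4 5 6 7 7
  i=8: 1 2 3 4 5 6 7 8 8
  i=9: 1 2 3 4 5 6 7 8 9

giving w = (5, 3, 4, 7, 1, 6, 8, 2, 9) via Δ²R.

ℓ(w)=13; the 4 essential cells (i,j,r):

[(1, 4, 0), (4, 2, 0), (4, 6, 3), (7, 2, 1)]


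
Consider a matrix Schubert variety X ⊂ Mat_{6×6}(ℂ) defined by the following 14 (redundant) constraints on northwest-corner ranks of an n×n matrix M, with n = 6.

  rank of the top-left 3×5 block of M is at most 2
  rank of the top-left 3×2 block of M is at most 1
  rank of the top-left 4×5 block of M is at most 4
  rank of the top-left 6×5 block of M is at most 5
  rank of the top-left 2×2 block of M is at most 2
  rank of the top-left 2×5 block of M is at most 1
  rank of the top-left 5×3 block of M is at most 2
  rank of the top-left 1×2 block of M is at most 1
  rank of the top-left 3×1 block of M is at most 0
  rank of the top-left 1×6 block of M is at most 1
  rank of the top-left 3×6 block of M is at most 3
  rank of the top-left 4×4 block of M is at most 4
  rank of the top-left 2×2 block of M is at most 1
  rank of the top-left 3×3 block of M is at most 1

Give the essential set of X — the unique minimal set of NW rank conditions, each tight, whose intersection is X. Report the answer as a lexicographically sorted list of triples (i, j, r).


Recovering R(i,j) via the rank-extension bound from the 14 conditions:

  row 1: 0, 1, 1, 1, 1, 1
  row 2: 0, 1, 1, 1, 1, 2
  row 3: 0, 1, 1, 2, 2, 3
  row 4: 1, 2, 2, 3, 3, 4
  row 5: 1, 2, 2, 3, 4, 5
  row 6: 1, 2, 3, 4, 5, 6

hence w(1..6) = (2, 6, 4, 1, 5, 3).

4 SE-corners of the 8-cell Rothe diagram give Ess(w):

[(2, 5, 1), (3, 1, 0), (3, 3, 1), (5, 3, 2)]


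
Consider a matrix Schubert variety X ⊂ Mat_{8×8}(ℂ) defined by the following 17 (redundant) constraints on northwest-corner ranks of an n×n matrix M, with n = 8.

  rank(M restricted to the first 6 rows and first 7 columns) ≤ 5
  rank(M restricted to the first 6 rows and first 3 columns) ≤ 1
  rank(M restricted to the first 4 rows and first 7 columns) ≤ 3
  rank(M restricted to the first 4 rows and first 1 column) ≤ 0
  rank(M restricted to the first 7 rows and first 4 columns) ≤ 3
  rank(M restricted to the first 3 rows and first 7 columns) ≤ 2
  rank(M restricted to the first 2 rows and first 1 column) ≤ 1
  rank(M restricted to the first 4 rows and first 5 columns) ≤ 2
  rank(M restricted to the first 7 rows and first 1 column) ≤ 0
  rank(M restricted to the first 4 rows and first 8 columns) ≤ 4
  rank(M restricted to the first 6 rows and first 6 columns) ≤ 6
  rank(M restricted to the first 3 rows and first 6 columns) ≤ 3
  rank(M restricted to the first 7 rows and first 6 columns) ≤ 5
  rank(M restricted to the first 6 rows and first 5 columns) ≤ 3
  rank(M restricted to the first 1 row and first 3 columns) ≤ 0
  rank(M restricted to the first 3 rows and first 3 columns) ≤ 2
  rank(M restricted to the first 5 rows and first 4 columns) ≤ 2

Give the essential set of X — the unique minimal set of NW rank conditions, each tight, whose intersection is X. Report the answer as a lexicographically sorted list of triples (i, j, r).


Recovering R(i,j) via the rank-extension bound from the 17 conditions:

  i=1: 0, 0, 0, 1, 1, 1, 1, 1
  i=2: 0, 1, 1, 2, 2, 2, 2, 2
  i=3: 0, 1, 1, 2, 2, 2, 2, 3
  i=4: 0, 1, 1, 2, 2, 3, 3, 4
  i=5: 0, 1, 1, 2, 3, 4, 4, 5
  i=6: 0, 1, 1, 2, 3, 4, 5, 6
  i=7: 0, 1, 2, 3, 4, 5, 6, 7
  i=8: 1, 2, 3, 4, 5, 6, 7, 8

reading off 1-entries of Δ²R: w = (4, 2, 8, 6, 5, 7, 3, 1).

D(w) has 17 cells with 5 SE-corners; essential set:

[(1, 3, 0), (3, 7, 2), (4, 5, 2), (6, 3, 1), (7, 1, 0)]


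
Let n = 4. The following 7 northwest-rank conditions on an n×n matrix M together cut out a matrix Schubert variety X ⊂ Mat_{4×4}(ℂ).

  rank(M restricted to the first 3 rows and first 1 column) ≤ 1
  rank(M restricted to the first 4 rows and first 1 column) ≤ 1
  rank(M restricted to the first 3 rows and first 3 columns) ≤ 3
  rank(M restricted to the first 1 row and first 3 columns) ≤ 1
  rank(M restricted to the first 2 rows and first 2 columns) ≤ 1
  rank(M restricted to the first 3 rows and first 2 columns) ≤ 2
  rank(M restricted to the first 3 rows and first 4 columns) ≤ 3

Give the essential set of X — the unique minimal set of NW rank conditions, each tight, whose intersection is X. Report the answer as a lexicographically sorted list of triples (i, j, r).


Propagating the 7 rank bounds to every northwest block:

  row 1: 1  1  1  1
  row 2: 1  1  2  2
  row 3: 1  2  3  3
  row 4: 1  2  3  4

the unique w with this rank table is (1, 3, 2, 4).

Rothe diagram D(w) (1 cell), 1 SE-corner (essential condition):

[(2, 2, 1)]


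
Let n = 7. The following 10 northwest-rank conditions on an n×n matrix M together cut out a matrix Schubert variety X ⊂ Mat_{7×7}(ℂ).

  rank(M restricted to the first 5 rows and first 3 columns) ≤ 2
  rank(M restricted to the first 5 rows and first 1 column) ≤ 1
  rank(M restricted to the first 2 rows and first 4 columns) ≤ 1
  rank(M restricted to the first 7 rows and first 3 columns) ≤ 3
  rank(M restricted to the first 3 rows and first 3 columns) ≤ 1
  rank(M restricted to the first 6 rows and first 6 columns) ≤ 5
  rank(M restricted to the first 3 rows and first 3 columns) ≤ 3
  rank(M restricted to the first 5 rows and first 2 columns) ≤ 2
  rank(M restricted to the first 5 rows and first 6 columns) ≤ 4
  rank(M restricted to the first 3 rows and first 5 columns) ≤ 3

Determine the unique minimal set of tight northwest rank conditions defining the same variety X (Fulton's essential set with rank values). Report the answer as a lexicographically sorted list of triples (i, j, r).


Propagating the 10 rank bounds to every northwest block:

  i=1: 1  1  1  1  1  1  1
  i=2: 1  1  1  1  2  2  2
  i=3: 1  1  1  2  3  3  3
  i=4: 1  2  2  3  4  4  4
  i=5: 1  2  2  3  4  4  5
  i=6: 1  2  3  4  5  5  6
  i=7: 1  2  3  4  5  6  7

reading off 1-entries of Δ²R: w = (1, 5, 4, 2, 7, 3, 6).

D(w) has 7 cells with 4 SE-corners; essential set:

[(2, 4, 1), (3, 3, 1), (5, 3, 2), (5, 6, 4)]


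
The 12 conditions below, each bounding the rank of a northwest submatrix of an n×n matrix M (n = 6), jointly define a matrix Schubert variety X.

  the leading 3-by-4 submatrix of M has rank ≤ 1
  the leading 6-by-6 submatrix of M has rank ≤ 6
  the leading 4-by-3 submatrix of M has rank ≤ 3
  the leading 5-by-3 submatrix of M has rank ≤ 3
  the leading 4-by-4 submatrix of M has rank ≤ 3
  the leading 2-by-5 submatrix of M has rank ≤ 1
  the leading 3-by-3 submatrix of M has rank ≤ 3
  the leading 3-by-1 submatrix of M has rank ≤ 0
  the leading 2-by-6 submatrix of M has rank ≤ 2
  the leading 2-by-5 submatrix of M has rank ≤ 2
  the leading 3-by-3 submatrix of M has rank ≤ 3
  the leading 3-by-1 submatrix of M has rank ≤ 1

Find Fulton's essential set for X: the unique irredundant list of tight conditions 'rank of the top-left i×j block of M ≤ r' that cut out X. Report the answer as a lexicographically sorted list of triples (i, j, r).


Propagating the 12 rank bounds to every northwest block:

  row 1: 0  1  1  1  1  1
  row 2: 0  1  1  1  1  2
  row 3: 0  1  1  1  2  3
  row 4: 1  2  2  2  3  4
  row 5: 1  2  3  3  4  5
  row 6: 1  2  3  4  5  6

so w = (2, 6, 5, 1, 3, 4).

ℓ(w)=8; the 3 essential cells (i,j,r):

[(2, 5, 1), (3, 1, 0), (3, 4, 1)]


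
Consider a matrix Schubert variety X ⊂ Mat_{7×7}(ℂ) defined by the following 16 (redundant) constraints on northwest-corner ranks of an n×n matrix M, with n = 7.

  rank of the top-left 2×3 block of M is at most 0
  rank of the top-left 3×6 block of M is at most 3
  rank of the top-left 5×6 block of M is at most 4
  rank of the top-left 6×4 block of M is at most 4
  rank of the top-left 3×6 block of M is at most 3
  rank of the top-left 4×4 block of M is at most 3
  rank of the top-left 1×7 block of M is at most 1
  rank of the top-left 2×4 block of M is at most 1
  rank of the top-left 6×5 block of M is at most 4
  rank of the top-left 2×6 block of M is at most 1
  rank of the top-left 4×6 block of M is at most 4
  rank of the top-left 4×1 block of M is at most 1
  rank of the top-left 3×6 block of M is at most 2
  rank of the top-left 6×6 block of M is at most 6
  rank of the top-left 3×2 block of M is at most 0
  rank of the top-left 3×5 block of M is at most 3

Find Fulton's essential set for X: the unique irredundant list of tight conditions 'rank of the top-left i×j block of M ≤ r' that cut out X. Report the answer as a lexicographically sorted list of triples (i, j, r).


The tightest implied rank at each (i,j), from the 16 conditions:

  i=1: 0 0 0 1 1 1 1
  i=2: 0 0 0 1 1 1 2
  i=3: 0 0 1 2 2 2 3
  i=4: 1 1 2 3 3 3 4
  i=5: 1 2 3 4 4 4 5
  i=6: 1 2 3 4 4 5 6
  i=7: 1 2 3 4 5 6 7

second differences of R give the permutation w = (4, 7, 3, 1, 2, 6, 5).

|D(w)|=11, |Ess(w)|=4:

[(2, 3, 0), (2, 6, 1), (3, 2, 0), (6, 5, 4)]


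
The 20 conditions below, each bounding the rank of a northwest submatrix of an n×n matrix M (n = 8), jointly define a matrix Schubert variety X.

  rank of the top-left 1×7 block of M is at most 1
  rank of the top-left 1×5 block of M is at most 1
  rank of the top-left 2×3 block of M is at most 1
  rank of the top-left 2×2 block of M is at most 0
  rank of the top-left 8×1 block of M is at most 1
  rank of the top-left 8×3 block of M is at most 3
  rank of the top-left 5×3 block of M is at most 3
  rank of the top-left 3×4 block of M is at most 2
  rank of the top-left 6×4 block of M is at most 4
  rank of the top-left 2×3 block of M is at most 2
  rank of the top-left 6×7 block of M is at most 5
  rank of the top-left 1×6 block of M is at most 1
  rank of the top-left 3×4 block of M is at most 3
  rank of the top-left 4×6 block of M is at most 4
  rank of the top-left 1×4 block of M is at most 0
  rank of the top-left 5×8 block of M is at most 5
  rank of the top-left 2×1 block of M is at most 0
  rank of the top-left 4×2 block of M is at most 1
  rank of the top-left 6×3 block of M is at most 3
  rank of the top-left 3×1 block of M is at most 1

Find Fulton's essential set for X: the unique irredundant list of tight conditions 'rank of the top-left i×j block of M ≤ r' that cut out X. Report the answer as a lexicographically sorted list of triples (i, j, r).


Recovering R(i,j) via the rank-extension bound from the 20 conditions:

  row 1: 0 0 0 0 1 1 1 1
  row 2: 0 0 1 1 2 2 2 2
  row 3: 1 1 2 2 3 3 3 3
  row 4: 1 1 2 3 4 4 4 4
  row 5: 1 2 3 4 5 5 5 5
  row 6: 1 2 3 4 5 5 5 6
  row 7: 1 2 3 4 5 6 6 7
  row 8: 1 2 3 4 5 6 7 8

reading off 1-entries of Δ²R: w = (5, 3, 1, 4, 2, 8, 6, 7).

ℓ(w)=9; the 4 essential cells (i,j,r):

[(1, 4, 0), (2, 2, 0), (4, 2, 1), (6, 7, 5)]


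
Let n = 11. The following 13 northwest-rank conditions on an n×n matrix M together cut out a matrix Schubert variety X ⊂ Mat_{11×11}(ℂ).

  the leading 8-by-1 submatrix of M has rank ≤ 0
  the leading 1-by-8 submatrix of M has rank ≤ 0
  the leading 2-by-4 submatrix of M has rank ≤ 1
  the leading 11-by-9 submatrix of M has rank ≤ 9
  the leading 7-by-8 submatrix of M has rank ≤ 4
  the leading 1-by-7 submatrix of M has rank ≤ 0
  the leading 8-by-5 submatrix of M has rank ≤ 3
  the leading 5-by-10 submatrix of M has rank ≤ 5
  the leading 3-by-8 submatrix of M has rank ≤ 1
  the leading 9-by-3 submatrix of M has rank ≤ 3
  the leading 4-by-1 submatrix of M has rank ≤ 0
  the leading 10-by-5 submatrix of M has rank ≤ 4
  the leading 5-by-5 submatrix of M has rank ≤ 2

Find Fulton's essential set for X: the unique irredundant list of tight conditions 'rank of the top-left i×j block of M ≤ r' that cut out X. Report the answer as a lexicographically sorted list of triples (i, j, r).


The tightest implied rank at each (i,j), from the 13 conditions:

  row 1: 0  0  0  0  0  0  0  0  1  1  1
  row 2: 0  1  1  1  1  1  1  1  2  2  2
  row 3: 0  1  1  1  1  1  1  1  2  3  3
  row 4: 0  1  2  2  2  2  2  2  3  4  4
  row 5: 0  1  2  2  2  3  3  3  4  5  5
  row 6: 0  1  2  3  3  4  4  4  5  6  6
  row 7: 0  1  2  3  3  4  4  4  5  6  7
  row 8: 0  1  2  3  3  4  5  5  6  7  8
  row 9: 1  2  3  4  4  5  6  6  7  8  9
  row 10: 1  2  3  4  4  5  6  7  8  9  10
  row 11: 1  2  3  4  5  6  7  8  9  10  11

reading off 1-entries of Δ²R: w = (9, 2, 10, 3, 6, 4, 11, 7, 1, 8, 5).

D(w) has 28 cells with 7 SE-corners; essential set:

[(1, 8, 0), (3, 8, 1), (5, 5, 2), (7, 8, 4), (8, 1, 0), (8, 5, 3), (10, 5, 4)]
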